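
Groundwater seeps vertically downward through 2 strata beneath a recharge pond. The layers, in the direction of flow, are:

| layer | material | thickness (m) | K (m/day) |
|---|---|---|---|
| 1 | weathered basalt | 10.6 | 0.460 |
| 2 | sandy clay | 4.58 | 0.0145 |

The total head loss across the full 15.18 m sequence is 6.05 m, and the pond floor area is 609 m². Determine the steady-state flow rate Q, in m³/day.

Flow is perpendicular to layering, so the layers act in series and the equivalent K is the thickness-weighted harmonic mean.
Total thickness L = 10.6 + 4.58 = 15.18 m.
Σ(b_i/K_i) = 10.6/0.460 + 4.58/0.0145 = 338.9 d.
K_eq = L / Σ(b_i/K_i) = 15.18 / 338.9 = 0.04479 m/day.
Q = K_eq · A · (Δh/L) = 0.04479 × 609 × (6.05/15.18) = 10.87 m³/day.

10.9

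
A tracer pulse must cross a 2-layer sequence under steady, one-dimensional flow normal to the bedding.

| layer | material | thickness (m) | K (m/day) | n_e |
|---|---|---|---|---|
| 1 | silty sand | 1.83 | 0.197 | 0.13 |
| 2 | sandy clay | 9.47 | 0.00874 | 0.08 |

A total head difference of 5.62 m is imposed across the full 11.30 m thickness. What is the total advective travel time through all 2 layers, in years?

With flow normal to the layers, continuity requires the same specific discharge q through every layer.
Σ(b_i/K_i) = 1.83/0.197 + 9.47/0.00874 = 1093 d.
q = Δh / Σ(b_i/K_i) = 5.62 / 1093 = 0.005143 m/day.
In each layer the seepage velocity is v_i = q/n_i, so the layer transit time is t_i = b_i·n_i / q:
  layer 1 (silty sand): t_1 = 1.83 × 0.13 / 0.005143 = 46.26 d
  layer 2 (sandy clay): t_2 = 9.47 × 0.08 / 0.005143 = 147.3 d
Total t = Σ t_i = 193.6 days = 0.5300 years.

0.530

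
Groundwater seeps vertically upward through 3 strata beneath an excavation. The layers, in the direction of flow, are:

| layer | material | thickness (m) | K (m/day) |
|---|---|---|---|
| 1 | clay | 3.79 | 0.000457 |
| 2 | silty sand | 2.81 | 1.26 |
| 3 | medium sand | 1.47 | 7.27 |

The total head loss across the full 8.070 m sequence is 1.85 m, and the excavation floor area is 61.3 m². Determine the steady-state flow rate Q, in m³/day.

0.0137

Flow is perpendicular to layering, so the layers act in series and the equivalent K is the thickness-weighted harmonic mean.
Total thickness L = 3.79 + 2.81 + 1.47 = 8.070 m.
Σ(b_i/K_i) = 3.79/0.000457 + 2.81/1.26 + 1.47/7.27 = 8296 d.
K_eq = L / Σ(b_i/K_i) = 8.070 / 8296 = 0.0009728 m/day.
Q = K_eq · A · (Δh/L) = 0.0009728 × 61.3 × (1.85/8.070) = 0.01367 m³/day.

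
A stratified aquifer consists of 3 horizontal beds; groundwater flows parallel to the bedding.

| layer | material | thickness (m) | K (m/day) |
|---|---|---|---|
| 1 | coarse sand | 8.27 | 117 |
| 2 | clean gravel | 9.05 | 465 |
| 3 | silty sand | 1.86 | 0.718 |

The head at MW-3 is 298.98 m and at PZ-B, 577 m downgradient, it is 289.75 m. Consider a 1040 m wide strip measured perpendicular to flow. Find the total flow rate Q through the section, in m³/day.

86100

Flow is parallel to layering, so each bed carries its own Darcy discharge and the transmissivities add.
Σ(K_i·b_i) = 117×8.27 + 465×9.05 + 0.718×1.86 = 5177 m²/day.
Hydraulic gradient i = (298.98 − 289.75) / 577 = 9.23 / 577 = 0.01600.
Q = Σ(K_i·b_i) · W · i = 5177 × 1040 × 0.01600 = 86130 m³/day.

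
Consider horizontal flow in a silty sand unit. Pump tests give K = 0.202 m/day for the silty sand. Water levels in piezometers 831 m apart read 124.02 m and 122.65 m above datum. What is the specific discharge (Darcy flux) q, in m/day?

0.000333

Hydraulic gradient i = (124.02 − 122.65) / 831 = 1.37 / 831 = 0.001649.
Specific discharge q = K · i = 0.2020 × 0.001649 = 0.0003330 m/day.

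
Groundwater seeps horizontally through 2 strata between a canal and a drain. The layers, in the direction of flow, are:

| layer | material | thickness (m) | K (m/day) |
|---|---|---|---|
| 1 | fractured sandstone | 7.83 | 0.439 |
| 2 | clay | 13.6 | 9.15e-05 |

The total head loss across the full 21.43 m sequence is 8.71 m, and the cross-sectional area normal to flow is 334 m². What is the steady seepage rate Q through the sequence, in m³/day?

0.0196

Flow is perpendicular to layering, so the layers act in series and the equivalent K is the thickness-weighted harmonic mean.
Total thickness L = 7.83 + 13.6 = 21.43 m.
Σ(b_i/K_i) = 7.83/0.439 + 13.6/9.15e-05 = 1.487e+05 d.
K_eq = L / Σ(b_i/K_i) = 21.43 / 1.487e+05 = 0.0001442 m/day.
Q = K_eq · A · (Δh/L) = 0.0001442 × 334 × (8.71/21.43) = 0.01957 m³/day.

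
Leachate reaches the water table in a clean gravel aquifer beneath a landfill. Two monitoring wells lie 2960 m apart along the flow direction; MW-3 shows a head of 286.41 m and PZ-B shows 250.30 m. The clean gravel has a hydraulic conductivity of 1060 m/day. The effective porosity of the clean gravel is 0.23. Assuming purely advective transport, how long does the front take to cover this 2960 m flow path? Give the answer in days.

52.6

Hydraulic gradient i = (286.41 − 250.30) / 2960 = 36.11 / 2960 = 0.01220.
Darcy flux q = K · i = 1060 × 0.01220 = 12.93 m/day.
Seepage velocity v = q / n_e = 12.93 / 0.23 = 56.22 m/day.
Travel time t = L / v = 2960 / 56.22 = 52.65 days.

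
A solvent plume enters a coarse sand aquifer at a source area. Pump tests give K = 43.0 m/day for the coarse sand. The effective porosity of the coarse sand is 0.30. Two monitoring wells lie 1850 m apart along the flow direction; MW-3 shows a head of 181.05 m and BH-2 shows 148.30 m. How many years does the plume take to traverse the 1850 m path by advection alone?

Hydraulic gradient i = (181.05 − 148.30) / 1850 = 32.75 / 1850 = 0.01770.
Darcy flux q = K · i = 43.00 × 0.01770 = 0.7612 m/day.
Seepage velocity v = q / n_e = 0.7612 / 0.30 = 2.537 m/day.
Travel time t = L / v = 1850 / 2.537 = 729.1 days = 1.996 years.

2.00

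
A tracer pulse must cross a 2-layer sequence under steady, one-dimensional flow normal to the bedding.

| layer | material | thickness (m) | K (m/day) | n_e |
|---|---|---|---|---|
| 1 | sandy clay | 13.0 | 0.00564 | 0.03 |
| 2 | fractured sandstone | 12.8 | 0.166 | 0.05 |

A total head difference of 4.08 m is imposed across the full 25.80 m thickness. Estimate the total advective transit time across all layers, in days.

With flow normal to the layers, continuity requires the same specific discharge q through every layer.
Σ(b_i/K_i) = 13.0/0.00564 + 12.8/0.166 = 2382 d.
q = Δh / Σ(b_i/K_i) = 4.08 / 2382 = 0.001713 m/day.
In each layer the seepage velocity is v_i = q/n_i, so the layer transit time is t_i = b_i·n_i / q:
  layer 1 (sandy clay): t_1 = 13.0 × 0.03 / 0.001713 = 227.7 d
  layer 2 (fractured sandstone): t_2 = 12.8 × 0.05 / 0.001713 = 373.7 d
Total t = Σ t_i = 601.4 days.

601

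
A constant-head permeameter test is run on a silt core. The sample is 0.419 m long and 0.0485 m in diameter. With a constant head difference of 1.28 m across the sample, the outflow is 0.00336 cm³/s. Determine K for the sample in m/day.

Cross-sectional area A = π·(d/2)² = π × (0.0485/2)² = 0.001847 m².
Convert discharge: 0.00336 cm³/s = 3.360e-09 m³/s.
Darcy's law rearranged: K = Q·L / (A·Δh) = 3.360e-09 × 0.419 / (0.001847 × 1.28) = 5.953e-07 m/s = 0.05144 m/day.

0.0514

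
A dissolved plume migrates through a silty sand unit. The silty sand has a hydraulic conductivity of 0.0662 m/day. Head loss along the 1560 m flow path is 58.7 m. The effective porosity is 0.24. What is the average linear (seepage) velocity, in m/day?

0.0104

Hydraulic gradient i = Δh / L = 58.7 / 1560 = 0.03763.
Darcy flux q = K · i = 0.06620 × 0.03763 = 0.002491 m/day.
Seepage velocity v = q / n_e = 0.002491 / 0.24 = 0.01038 m/day.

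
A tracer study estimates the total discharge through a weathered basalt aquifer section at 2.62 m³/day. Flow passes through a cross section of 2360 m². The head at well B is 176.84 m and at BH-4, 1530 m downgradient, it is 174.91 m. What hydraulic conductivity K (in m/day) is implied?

0.880

Hydraulic gradient i = (176.84 − 174.91) / 1530 = 1.93 / 1530 = 0.001261.
From Q = K·A·i, K = Q / (A·i) = 2.62 / (2360 × 0.001261) = 0.8801 m/day.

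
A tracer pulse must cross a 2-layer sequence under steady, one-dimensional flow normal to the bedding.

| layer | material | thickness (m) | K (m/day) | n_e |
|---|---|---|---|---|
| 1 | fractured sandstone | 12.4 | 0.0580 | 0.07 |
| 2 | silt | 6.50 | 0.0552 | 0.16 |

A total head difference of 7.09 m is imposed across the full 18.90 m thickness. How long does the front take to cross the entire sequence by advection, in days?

89.2

With flow normal to the layers, continuity requires the same specific discharge q through every layer.
Σ(b_i/K_i) = 12.4/0.0580 + 6.50/0.0552 = 331.5 d.
q = Δh / Σ(b_i/K_i) = 7.09 / 331.5 = 0.02138 m/day.
In each layer the seepage velocity is v_i = q/n_i, so the layer transit time is t_i = b_i·n_i / q:
  layer 1 (fractured sandstone): t_1 = 12.4 × 0.07 / 0.02138 = 40.59 d
  layer 2 (silt): t_2 = 6.50 × 0.16 / 0.02138 = 48.63 d
Total t = Σ t_i = 89.22 days.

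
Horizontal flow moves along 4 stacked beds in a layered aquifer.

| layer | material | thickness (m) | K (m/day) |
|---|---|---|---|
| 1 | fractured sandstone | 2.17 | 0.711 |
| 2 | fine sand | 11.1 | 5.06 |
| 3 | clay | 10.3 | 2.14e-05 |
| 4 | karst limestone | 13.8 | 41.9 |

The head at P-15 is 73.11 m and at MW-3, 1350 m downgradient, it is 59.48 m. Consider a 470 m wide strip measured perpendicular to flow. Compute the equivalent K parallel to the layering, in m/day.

Flow is parallel to layering, so each bed carries its own Darcy discharge and the transmissivities add.
Σ(K_i·b_i) = 0.711×2.17 + 5.06×11.1 + 2.14e-05×10.3 + 41.9×13.8 = 635.9 m²/day.
Total thickness b = 37.37 m, so K_eq = Σ(K_i·b_i)/b = 17.02 m/day.

17.0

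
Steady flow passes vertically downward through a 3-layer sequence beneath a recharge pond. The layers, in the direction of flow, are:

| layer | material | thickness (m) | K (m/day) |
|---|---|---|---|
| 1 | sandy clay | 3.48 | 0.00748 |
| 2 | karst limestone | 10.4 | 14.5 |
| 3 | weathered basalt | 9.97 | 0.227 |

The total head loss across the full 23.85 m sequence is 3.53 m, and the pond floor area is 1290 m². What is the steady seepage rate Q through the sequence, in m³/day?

Flow is perpendicular to layering, so the layers act in series and the equivalent K is the thickness-weighted harmonic mean.
Total thickness L = 3.48 + 10.4 + 9.97 = 23.85 m.
Σ(b_i/K_i) = 3.48/0.00748 + 10.4/14.5 + 9.97/0.227 = 509.9 d.
K_eq = L / Σ(b_i/K_i) = 23.85 / 509.9 = 0.04678 m/day.
Q = K_eq · A · (Δh/L) = 0.04678 × 1290 × (3.53/23.85) = 8.931 m³/day.

8.93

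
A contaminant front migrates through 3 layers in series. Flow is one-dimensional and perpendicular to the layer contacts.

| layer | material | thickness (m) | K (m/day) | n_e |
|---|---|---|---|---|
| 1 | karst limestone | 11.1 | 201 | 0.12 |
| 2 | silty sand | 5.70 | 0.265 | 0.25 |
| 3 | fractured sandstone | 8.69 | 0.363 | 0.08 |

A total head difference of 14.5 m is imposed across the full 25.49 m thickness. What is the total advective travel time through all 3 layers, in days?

With flow normal to the layers, continuity requires the same specific discharge q through every layer.
Σ(b_i/K_i) = 11.1/201 + 5.70/0.265 + 8.69/0.363 = 45.50 d.
q = Δh / Σ(b_i/K_i) = 14.5 / 45.50 = 0.3187 m/day.
In each layer the seepage velocity is v_i = q/n_i, so the layer transit time is t_i = b_i·n_i / q:
  layer 1 (karst limestone): t_1 = 11.1 × 0.12 / 0.3187 = 4.180 d
  layer 2 (silty sand): t_2 = 5.70 × 0.25 / 0.3187 = 4.472 d
  layer 3 (fractured sandstone): t_3 = 8.69 × 0.08 / 0.3187 = 2.182 d
Total t = Σ t_i = 10.83 days.

10.8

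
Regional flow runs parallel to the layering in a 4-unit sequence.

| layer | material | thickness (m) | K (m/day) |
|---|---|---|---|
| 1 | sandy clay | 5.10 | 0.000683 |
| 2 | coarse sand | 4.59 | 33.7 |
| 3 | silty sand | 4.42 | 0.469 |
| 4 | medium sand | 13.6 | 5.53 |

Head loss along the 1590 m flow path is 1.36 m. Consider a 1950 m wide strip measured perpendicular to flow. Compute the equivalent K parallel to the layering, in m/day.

8.37

Flow is parallel to layering, so each bed carries its own Darcy discharge and the transmissivities add.
Σ(K_i·b_i) = 0.000683×5.10 + 33.7×4.59 + 0.469×4.42 + 5.53×13.6 = 232.0 m²/day.
Total thickness b = 27.71 m, so K_eq = Σ(K_i·b_i)/b = 8.371 m/day.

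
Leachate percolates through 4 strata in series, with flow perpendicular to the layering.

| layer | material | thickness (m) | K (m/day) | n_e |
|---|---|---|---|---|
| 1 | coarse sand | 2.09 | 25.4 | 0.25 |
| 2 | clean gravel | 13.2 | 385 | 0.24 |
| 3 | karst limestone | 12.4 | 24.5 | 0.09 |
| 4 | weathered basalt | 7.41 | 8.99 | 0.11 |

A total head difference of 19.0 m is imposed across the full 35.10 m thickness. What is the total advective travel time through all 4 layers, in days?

With flow normal to the layers, continuity requires the same specific discharge q through every layer.
Σ(b_i/K_i) = 2.09/25.4 + 13.2/385 + 12.4/24.5 + 7.41/8.99 = 1.447 d.
q = Δh / Σ(b_i/K_i) = 19.0 / 1.447 = 13.13 m/day.
In each layer the seepage velocity is v_i = q/n_i, so the layer transit time is t_i = b_i·n_i / q:
  layer 1 (coarse sand): t_1 = 2.09 × 0.25 / 13.13 = 0.03979 d
  layer 2 (clean gravel): t_2 = 13.2 × 0.24 / 13.13 = 0.2413 d
  layer 3 (karst limestone): t_3 = 12.4 × 0.09 / 13.13 = 0.08499 d
  layer 4 (weathered basalt): t_4 = 7.41 × 0.11 / 13.13 = 0.06207 d
Total t = Σ t_i = 0.4281 days.

0.428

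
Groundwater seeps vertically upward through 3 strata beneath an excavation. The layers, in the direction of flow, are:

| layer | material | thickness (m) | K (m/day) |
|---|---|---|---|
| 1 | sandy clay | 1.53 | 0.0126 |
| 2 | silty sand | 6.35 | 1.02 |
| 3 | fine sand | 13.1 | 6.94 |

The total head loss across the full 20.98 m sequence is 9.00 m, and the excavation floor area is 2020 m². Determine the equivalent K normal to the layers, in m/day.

0.162

Flow is perpendicular to layering, so the layers act in series and the equivalent K is the thickness-weighted harmonic mean.
Total thickness L = 1.53 + 6.35 + 13.1 = 20.98 m.
Σ(b_i/K_i) = 1.53/0.0126 + 6.35/1.02 + 13.1/6.94 = 129.5 d.
K_eq = L / Σ(b_i/K_i) = 20.98 / 129.5 = 0.1620 m/day.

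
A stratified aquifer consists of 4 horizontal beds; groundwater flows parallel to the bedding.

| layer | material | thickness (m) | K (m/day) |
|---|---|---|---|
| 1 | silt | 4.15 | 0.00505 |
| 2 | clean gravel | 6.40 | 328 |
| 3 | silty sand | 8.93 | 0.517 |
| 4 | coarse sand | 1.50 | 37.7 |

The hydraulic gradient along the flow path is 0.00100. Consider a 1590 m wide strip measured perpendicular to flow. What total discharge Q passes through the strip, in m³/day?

Flow is parallel to layering, so each bed carries its own Darcy discharge and the transmissivities add.
Σ(K_i·b_i) = 0.00505×4.15 + 328×6.40 + 0.517×8.93 + 37.7×1.50 = 2160 m²/day.
Hydraulic gradient i = 0.00100.
Q = Σ(K_i·b_i) · W · i = 2160 × 1590 × 0.001000 = 3435 m³/day.

3440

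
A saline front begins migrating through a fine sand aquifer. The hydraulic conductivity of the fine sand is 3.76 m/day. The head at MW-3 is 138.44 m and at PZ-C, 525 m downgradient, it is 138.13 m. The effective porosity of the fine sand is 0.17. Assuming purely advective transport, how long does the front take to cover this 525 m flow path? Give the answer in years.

Hydraulic gradient i = (138.44 − 138.13) / 525 = 0.31 / 525 = 0.0005905.
Darcy flux q = K · i = 3.760 × 0.0005905 = 0.002220 m/day.
Seepage velocity v = q / n_e = 0.002220 / 0.17 = 0.01306 m/day.
Travel time t = L / v = 525 / 0.01306 = 40199 days = 110.1 years.

110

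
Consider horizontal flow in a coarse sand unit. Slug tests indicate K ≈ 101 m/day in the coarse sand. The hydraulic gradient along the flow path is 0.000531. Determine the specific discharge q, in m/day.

Hydraulic gradient i = 0.000531.
Specific discharge q = K · i = 101.0 × 0.0005310 = 0.05363 m/day.

0.0536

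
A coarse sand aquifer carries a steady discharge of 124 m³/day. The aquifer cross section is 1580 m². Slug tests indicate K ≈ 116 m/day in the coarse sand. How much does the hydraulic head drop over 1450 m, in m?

From Q = K·A·i, i = Q / (K·A) = 124 / (116.0 × 1580) = 0.0006766.
Head loss Δh = i · L = 0.0006766 × 1450 = 0.9810 m.

0.981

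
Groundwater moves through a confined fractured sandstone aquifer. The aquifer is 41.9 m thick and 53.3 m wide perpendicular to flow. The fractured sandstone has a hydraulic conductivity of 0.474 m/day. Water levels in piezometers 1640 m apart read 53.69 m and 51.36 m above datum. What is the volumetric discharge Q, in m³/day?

1.50

Cross-sectional area A = 53.3 × 41.9 = 2233 m².
Hydraulic gradient i = (53.69 − 51.36) / 1640 = 2.33 / 1640 = 0.001421.
Darcy's law: Q = K · A · i = 0.4740 × 2233 × 0.001421 = 1.504 m³/day.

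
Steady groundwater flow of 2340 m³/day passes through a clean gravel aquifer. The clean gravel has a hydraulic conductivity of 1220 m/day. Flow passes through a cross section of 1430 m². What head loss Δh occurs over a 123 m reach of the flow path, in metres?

0.165

From Q = K·A·i, i = Q / (K·A) = 2340 / (1220 × 1430) = 0.001341.
Head loss Δh = i · L = 0.001341 × 123 = 0.1650 m.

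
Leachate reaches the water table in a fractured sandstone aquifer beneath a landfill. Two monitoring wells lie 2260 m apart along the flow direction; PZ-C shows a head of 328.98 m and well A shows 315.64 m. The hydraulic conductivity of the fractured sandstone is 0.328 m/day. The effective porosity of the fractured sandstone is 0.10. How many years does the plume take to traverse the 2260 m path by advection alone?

Hydraulic gradient i = (328.98 − 315.64) / 2260 = 13.34 / 2260 = 0.005903.
Darcy flux q = K · i = 0.3280 × 0.005903 = 0.001936 m/day.
Seepage velocity v = q / n_e = 0.001936 / 0.10 = 0.01936 m/day.
Travel time t = L / v = 2260 / 0.01936 = 1.167e+05 days = 319.6 years.

320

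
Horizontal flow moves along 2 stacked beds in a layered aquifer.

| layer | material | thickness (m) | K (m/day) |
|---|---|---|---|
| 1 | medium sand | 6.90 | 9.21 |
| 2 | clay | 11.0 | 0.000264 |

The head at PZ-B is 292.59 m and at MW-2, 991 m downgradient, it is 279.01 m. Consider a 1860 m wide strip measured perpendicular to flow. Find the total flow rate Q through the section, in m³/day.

1620

Flow is parallel to layering, so each bed carries its own Darcy discharge and the transmissivities add.
Σ(K_i·b_i) = 9.21×6.90 + 0.000264×11.0 = 63.55 m²/day.
Hydraulic gradient i = (292.59 − 279.01) / 991 = 13.58 / 991 = 0.01370.
Q = Σ(K_i·b_i) · W · i = 63.55 × 1860 × 0.01370 = 1620 m³/day.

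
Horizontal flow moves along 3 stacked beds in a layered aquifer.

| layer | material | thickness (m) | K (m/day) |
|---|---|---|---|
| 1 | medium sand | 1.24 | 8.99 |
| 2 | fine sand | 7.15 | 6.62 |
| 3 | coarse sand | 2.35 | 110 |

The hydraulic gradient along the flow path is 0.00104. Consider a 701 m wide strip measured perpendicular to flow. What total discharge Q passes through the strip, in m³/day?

231

Flow is parallel to layering, so each bed carries its own Darcy discharge and the transmissivities add.
Σ(K_i·b_i) = 8.99×1.24 + 6.62×7.15 + 110×2.35 = 317.0 m²/day.
Hydraulic gradient i = 0.00104.
Q = Σ(K_i·b_i) · W · i = 317.0 × 701 × 0.001040 = 231.1 m³/day.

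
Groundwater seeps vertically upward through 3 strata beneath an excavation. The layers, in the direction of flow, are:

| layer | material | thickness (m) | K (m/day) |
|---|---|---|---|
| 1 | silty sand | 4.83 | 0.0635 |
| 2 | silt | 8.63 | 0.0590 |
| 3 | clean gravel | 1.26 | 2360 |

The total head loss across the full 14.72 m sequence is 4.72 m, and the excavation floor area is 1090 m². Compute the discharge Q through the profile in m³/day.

23.1

Flow is perpendicular to layering, so the layers act in series and the equivalent K is the thickness-weighted harmonic mean.
Total thickness L = 4.83 + 8.63 + 1.26 = 14.72 m.
Σ(b_i/K_i) = 4.83/0.0635 + 8.63/0.0590 + 1.26/2360 = 222.3 d.
K_eq = L / Σ(b_i/K_i) = 14.72 / 222.3 = 0.06621 m/day.
Q = K_eq · A · (Δh/L) = 0.06621 × 1090 × (4.72/14.72) = 23.14 m³/day.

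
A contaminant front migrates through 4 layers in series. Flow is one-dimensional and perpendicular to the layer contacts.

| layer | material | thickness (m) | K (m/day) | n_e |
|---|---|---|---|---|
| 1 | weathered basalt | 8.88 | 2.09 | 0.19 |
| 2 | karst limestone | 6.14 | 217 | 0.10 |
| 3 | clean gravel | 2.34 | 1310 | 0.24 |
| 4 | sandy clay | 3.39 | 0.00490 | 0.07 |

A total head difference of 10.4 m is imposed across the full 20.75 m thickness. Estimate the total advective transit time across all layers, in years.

With flow normal to the layers, continuity requires the same specific discharge q through every layer.
Σ(b_i/K_i) = 8.88/2.09 + 6.14/217 + 2.34/1310 + 3.39/0.00490 = 696.1 d.
q = Δh / Σ(b_i/K_i) = 10.4 / 696.1 = 0.01494 m/day.
In each layer the seepage velocity is v_i = q/n_i, so the layer transit time is t_i = b_i·n_i / q:
  layer 1 (weathered basalt): t_1 = 8.88 × 0.19 / 0.01494 = 112.9 d
  layer 2 (karst limestone): t_2 = 6.14 × 0.10 / 0.01494 = 41.10 d
  layer 3 (clean gravel): t_3 = 2.34 × 0.24 / 0.01494 = 37.59 d
  layer 4 (sandy clay): t_4 = 3.39 × 0.07 / 0.01494 = 15.88 d
Total t = Σ t_i = 207.5 days = 0.5681 years.

0.568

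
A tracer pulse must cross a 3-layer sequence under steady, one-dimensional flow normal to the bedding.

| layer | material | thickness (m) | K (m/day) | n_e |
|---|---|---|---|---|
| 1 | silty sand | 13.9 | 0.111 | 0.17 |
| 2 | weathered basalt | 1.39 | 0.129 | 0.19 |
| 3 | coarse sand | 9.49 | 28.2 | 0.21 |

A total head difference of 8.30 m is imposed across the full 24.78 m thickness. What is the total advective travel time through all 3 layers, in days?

75.9

With flow normal to the layers, continuity requires the same specific discharge q through every layer.
Σ(b_i/K_i) = 13.9/0.111 + 1.39/0.129 + 9.49/28.2 = 136.3 d.
q = Δh / Σ(b_i/K_i) = 8.30 / 136.3 = 0.06088 m/day.
In each layer the seepage velocity is v_i = q/n_i, so the layer transit time is t_i = b_i·n_i / q:
  layer 1 (silty sand): t_1 = 13.9 × 0.17 / 0.06088 = 38.81 d
  layer 2 (weathered basalt): t_2 = 1.39 × 0.19 / 0.06088 = 4.338 d
  layer 3 (coarse sand): t_3 = 9.49 × 0.21 / 0.06088 = 32.74 d
Total t = Σ t_i = 75.89 days.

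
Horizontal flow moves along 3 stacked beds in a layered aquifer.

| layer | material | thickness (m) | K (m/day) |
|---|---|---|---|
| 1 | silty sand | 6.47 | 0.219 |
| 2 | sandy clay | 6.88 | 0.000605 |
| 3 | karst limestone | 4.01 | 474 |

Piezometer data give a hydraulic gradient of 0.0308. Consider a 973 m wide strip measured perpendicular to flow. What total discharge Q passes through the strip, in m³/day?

57000

Flow is parallel to layering, so each bed carries its own Darcy discharge and the transmissivities add.
Σ(K_i·b_i) = 0.219×6.47 + 0.000605×6.88 + 474×4.01 = 1902 m²/day.
Hydraulic gradient i = 0.0308.
Q = Σ(K_i·b_i) · W · i = 1902 × 973 × 0.03080 = 57005 m³/day.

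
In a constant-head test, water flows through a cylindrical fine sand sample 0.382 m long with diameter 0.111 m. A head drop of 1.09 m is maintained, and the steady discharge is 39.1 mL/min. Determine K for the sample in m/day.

2.04

Cross-sectional area A = π·(d/2)² = π × (0.111/2)² = 0.009677 m².
Convert discharge: 39.1 mL/min = 6.517e-07 m³/s.
Darcy's law rearranged: K = Q·L / (A·Δh) = 6.517e-07 × 0.382 / (0.009677 × 1.09) = 2.360e-05 m/s = 2.039 m/day.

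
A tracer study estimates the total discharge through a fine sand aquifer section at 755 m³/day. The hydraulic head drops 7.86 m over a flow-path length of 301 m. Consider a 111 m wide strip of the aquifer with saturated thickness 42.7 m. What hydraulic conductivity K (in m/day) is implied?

Cross-sectional area A = 111 × 42.7 = 4740 m².
Hydraulic gradient i = Δh / L = 7.86 / 301 = 0.02611.
From Q = K·A·i, K = Q / (A·i) = 755 / (4740 × 0.02611) = 6.100 m/day.

6.10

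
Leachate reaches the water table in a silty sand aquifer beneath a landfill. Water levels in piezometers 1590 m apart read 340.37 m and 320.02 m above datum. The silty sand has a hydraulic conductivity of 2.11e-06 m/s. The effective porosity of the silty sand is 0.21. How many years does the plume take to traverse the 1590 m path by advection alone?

392

Convert K: 2.11e-06 m/s × 86400 = 0.1823 m/day.
Hydraulic gradient i = (340.37 − 320.02) / 1590 = 20.35 / 1590 = 0.01280.
Darcy flux q = K · i = 0.1823 × 0.01280 = 0.002333 m/day.
Seepage velocity v = q / n_e = 0.002333 / 0.21 = 0.01111 m/day.
Travel time t = L / v = 1590 / 0.01111 = 1.431e+05 days = 391.8 years.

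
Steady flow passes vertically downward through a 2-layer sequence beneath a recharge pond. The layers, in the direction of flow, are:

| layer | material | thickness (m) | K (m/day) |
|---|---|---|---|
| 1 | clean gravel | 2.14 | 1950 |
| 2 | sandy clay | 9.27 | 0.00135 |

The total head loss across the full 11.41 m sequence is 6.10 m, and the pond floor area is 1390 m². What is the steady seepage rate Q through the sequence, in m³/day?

1.23

Flow is perpendicular to layering, so the layers act in series and the equivalent K is the thickness-weighted harmonic mean.
Total thickness L = 2.14 + 9.27 = 11.41 m.
Σ(b_i/K_i) = 2.14/1950 + 9.27/0.00135 = 6867 d.
K_eq = L / Σ(b_i/K_i) = 11.41 / 6867 = 0.001662 m/day.
Q = K_eq · A · (Δh/L) = 0.001662 × 1390 × (6.10/11.41) = 1.235 m³/day.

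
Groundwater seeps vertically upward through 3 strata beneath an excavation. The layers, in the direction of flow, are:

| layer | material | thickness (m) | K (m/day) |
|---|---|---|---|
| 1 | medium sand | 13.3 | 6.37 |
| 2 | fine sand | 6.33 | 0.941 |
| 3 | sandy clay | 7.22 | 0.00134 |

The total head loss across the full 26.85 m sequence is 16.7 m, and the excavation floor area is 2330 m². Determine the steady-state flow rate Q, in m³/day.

Flow is perpendicular to layering, so the layers act in series and the equivalent K is the thickness-weighted harmonic mean.
Total thickness L = 13.3 + 6.33 + 7.22 = 26.85 m.
Σ(b_i/K_i) = 13.3/6.37 + 6.33/0.941 + 7.22/0.00134 = 5397 d.
K_eq = L / Σ(b_i/K_i) = 26.85 / 5397 = 0.004975 m/day.
Q = K_eq · A · (Δh/L) = 0.004975 × 2330 × (16.7/26.85) = 7.210 m³/day.

7.21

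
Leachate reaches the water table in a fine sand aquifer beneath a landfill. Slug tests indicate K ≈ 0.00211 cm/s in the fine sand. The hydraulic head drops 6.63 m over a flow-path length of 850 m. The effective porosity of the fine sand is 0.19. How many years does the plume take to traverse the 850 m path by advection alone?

31.1

Convert K: 0.00211 cm/s × 864 = 1.823 m/day.
Hydraulic gradient i = Δh / L = 6.63 / 850 = 0.007800.
Darcy flux q = K · i = 1.823 × 0.007800 = 0.01422 m/day.
Seepage velocity v = q / n_e = 0.01422 / 0.19 = 0.07484 m/day.
Travel time t = L / v = 850 / 0.07484 = 11357 days = 31.10 years.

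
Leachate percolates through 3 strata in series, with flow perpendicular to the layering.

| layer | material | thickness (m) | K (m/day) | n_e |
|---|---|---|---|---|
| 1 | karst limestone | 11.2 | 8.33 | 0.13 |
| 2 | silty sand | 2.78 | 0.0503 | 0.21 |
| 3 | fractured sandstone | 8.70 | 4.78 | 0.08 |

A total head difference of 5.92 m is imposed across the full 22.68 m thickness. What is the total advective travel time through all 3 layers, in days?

27.0

With flow normal to the layers, continuity requires the same specific discharge q through every layer.
Σ(b_i/K_i) = 11.2/8.33 + 2.78/0.0503 + 8.70/4.78 = 58.43 d.
q = Δh / Σ(b_i/K_i) = 5.92 / 58.43 = 0.1013 m/day.
In each layer the seepage velocity is v_i = q/n_i, so the layer transit time is t_i = b_i·n_i / q:
  layer 1 (karst limestone): t_1 = 11.2 × 0.13 / 0.1013 = 14.37 d
  layer 2 (silty sand): t_2 = 2.78 × 0.21 / 0.1013 = 5.762 d
  layer 3 (fractured sandstone): t_3 = 8.70 × 0.08 / 0.1013 = 6.870 d
Total t = Σ t_i = 27.00 days.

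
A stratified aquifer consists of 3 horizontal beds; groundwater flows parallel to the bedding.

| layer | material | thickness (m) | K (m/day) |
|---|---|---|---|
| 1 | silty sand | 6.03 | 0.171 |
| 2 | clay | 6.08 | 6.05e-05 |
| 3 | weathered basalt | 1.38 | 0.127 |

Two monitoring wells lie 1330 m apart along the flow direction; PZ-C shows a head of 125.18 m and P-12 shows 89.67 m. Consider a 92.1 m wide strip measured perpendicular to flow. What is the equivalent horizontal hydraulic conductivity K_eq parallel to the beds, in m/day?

Flow is parallel to layering, so each bed carries its own Darcy discharge and the transmissivities add.
Σ(K_i·b_i) = 0.171×6.03 + 6.05e-05×6.08 + 0.127×1.38 = 1.207 m²/day.
Total thickness b = 13.49 m, so K_eq = Σ(K_i·b_i)/b = 0.08946 m/day.

0.0895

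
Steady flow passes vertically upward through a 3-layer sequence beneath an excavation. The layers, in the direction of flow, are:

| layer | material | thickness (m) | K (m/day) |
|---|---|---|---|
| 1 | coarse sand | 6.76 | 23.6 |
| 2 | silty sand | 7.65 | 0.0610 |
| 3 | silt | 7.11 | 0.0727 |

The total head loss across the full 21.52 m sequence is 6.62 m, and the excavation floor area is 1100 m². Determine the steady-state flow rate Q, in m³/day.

32.6

Flow is perpendicular to layering, so the layers act in series and the equivalent K is the thickness-weighted harmonic mean.
Total thickness L = 6.76 + 7.65 + 7.11 = 21.52 m.
Σ(b_i/K_i) = 6.76/23.6 + 7.65/0.0610 + 7.11/0.0727 = 223.5 d.
K_eq = L / Σ(b_i/K_i) = 21.52 / 223.5 = 0.09629 m/day.
Q = K_eq · A · (Δh/L) = 0.09629 × 1100 × (6.62/21.52) = 32.58 m³/day.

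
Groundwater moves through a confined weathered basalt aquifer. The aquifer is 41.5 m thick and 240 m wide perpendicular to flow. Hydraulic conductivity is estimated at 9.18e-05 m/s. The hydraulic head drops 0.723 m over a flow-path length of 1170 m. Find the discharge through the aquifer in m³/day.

48.8

Convert K: 9.18e-05 m/s × 86400 = 7.932 m/day.
Cross-sectional area A = 240 × 41.5 = 9960 m².
Hydraulic gradient i = Δh / L = 0.723 / 1170 = 0.0006179.
Darcy's law: Q = K · A · i = 7.932 × 9960 × 0.0006179 = 48.82 m³/day.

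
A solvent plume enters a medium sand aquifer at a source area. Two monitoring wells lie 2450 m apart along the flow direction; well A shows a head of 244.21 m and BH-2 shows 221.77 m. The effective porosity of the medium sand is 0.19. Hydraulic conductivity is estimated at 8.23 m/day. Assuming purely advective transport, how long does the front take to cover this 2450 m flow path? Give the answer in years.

16.9

Hydraulic gradient i = (244.21 − 221.77) / 2450 = 22.44 / 2450 = 0.009159.
Darcy flux q = K · i = 8.230 × 0.009159 = 0.07538 m/day.
Seepage velocity v = q / n_e = 0.07538 / 0.19 = 0.3967 m/day.
Travel time t = L / v = 2450 / 0.3967 = 6175 days = 16.91 years.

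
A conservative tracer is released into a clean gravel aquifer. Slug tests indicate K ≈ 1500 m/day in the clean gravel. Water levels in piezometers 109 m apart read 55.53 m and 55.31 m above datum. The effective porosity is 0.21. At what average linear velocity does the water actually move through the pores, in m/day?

Hydraulic gradient i = (55.53 − 55.31) / 109 = 0.22 / 109 = 0.002018.
Darcy flux q = K · i = 1500 × 0.002018 = 3.028 m/day.
Seepage velocity v = q / n_e = 3.028 / 0.21 = 14.42 m/day.

14.4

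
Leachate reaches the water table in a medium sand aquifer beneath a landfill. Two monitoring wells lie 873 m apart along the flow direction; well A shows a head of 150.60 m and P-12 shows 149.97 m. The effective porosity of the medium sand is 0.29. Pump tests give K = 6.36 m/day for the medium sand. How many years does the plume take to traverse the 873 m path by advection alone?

Hydraulic gradient i = (150.60 − 149.97) / 873 = 0.63 / 873 = 0.0007216.
Darcy flux q = K · i = 6.360 × 0.0007216 = 0.004590 m/day.
Seepage velocity v = q / n_e = 0.004590 / 0.29 = 0.01583 m/day.
Travel time t = L / v = 873 / 0.01583 = 55161 days = 151.0 years.

151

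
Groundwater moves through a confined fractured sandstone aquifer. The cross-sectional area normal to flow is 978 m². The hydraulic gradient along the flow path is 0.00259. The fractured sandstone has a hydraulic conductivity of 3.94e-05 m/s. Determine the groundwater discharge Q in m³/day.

8.62

Convert K: 3.94e-05 m/s × 86400 = 3.404 m/day.
Hydraulic gradient i = 0.00259.
Darcy's law: Q = K · A · i = 3.404 × 978.0 × 0.002590 = 8.623 m³/day.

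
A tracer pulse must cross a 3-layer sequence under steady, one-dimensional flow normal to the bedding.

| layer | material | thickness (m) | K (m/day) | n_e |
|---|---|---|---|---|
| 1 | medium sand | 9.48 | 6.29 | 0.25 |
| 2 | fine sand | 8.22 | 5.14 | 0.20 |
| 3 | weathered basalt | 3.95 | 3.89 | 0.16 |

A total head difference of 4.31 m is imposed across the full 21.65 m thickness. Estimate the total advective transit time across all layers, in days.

With flow normal to the layers, continuity requires the same specific discharge q through every layer.
Σ(b_i/K_i) = 9.48/6.29 + 8.22/5.14 + 3.95/3.89 = 4.122 d.
q = Δh / Σ(b_i/K_i) = 4.31 / 4.122 = 1.046 m/day.
In each layer the seepage velocity is v_i = q/n_i, so the layer transit time is t_i = b_i·n_i / q:
  layer 1 (medium sand): t_1 = 9.48 × 0.25 / 1.046 = 2.267 d
  layer 2 (fine sand): t_2 = 8.22 × 0.20 / 1.046 = 1.572 d
  layer 3 (weathered basalt): t_3 = 3.95 × 0.16 / 1.046 = 0.6044 d
Total t = Σ t_i = 4.443 days.

4.44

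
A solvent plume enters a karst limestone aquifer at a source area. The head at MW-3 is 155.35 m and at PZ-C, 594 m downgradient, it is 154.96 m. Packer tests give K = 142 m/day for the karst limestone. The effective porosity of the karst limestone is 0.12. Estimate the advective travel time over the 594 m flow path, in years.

2.09

Hydraulic gradient i = (155.35 − 154.96) / 594 = 0.39 / 594 = 0.0006566.
Darcy flux q = K · i = 142.0 × 0.0006566 = 0.09323 m/day.
Seepage velocity v = q / n_e = 0.09323 / 0.12 = 0.7769 m/day.
Travel time t = L / v = 594 / 0.7769 = 764.5 days = 2.093 years.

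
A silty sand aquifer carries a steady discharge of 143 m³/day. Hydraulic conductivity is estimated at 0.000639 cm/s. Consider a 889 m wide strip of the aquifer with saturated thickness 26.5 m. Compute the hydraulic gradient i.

Convert K: 0.000639 cm/s × 864 = 0.5521 m/day.
Cross-sectional area A = 889 × 26.5 = 23558 m².
From Q = K·A·i, i = Q / (K·A) = 143 / (0.5521 × 23558) = 0.01099.

0.0110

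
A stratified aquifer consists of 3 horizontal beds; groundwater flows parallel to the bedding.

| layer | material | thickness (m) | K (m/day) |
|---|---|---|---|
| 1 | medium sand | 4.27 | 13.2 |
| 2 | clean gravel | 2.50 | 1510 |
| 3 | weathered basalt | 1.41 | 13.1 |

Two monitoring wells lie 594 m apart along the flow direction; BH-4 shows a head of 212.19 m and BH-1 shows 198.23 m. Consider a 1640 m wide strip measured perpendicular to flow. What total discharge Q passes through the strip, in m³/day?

Flow is parallel to layering, so each bed carries its own Darcy discharge and the transmissivities add.
Σ(K_i·b_i) = 13.2×4.27 + 1510×2.50 + 13.1×1.41 = 3850 m²/day.
Hydraulic gradient i = (212.19 − 198.23) / 594 = 13.96 / 594 = 0.02350.
Q = Σ(K_i·b_i) · W · i = 3850 × 1640 × 0.02350 = 1.484e+05 m³/day.

148000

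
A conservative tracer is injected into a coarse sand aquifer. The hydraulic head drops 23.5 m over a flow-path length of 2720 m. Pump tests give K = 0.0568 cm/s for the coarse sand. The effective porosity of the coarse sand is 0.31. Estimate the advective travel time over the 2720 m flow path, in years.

Convert K: 0.0568 cm/s × 864 = 49.08 m/day.
Hydraulic gradient i = Δh / L = 23.5 / 2720 = 0.008640.
Darcy flux q = K · i = 49.08 × 0.008640 = 0.4240 m/day.
Seepage velocity v = q / n_e = 0.4240 / 0.31 = 1.368 m/day.
Travel time t = L / v = 2720 / 1.368 = 1989 days = 5.445 years.

5.44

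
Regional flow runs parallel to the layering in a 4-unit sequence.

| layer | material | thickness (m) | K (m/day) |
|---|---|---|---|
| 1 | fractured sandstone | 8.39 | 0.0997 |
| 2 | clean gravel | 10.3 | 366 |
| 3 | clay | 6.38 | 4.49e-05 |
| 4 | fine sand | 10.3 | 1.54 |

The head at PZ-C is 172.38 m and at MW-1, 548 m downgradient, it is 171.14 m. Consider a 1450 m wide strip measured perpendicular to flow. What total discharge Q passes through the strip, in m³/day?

Flow is parallel to layering, so each bed carries its own Darcy discharge and the transmissivities add.
Σ(K_i·b_i) = 0.0997×8.39 + 366×10.3 + 4.49e-05×6.38 + 1.54×10.3 = 3786 m²/day.
Hydraulic gradient i = (172.38 − 171.14) / 548 = 1.24 / 548 = 0.002263.
Q = Σ(K_i·b_i) · W · i = 3786 × 1450 × 0.002263 = 12424 m³/day.

12400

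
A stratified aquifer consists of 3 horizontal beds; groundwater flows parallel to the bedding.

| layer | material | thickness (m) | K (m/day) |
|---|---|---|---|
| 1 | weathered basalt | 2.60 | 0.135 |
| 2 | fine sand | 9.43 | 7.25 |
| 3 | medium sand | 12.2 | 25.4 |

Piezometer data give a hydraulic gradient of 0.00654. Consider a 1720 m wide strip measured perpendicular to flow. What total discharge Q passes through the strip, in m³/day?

4260

Flow is parallel to layering, so each bed carries its own Darcy discharge and the transmissivities add.
Σ(K_i·b_i) = 0.135×2.60 + 7.25×9.43 + 25.4×12.2 = 378.6 m²/day.
Hydraulic gradient i = 0.00654.
Q = Σ(K_i·b_i) · W · i = 378.6 × 1720 × 0.006540 = 4259 m³/day.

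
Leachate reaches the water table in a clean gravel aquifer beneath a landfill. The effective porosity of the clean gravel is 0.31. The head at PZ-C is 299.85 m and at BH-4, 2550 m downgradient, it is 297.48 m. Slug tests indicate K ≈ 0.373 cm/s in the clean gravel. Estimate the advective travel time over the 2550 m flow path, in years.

7.23

Convert K: 0.373 cm/s × 864 = 322.3 m/day.
Hydraulic gradient i = (299.85 − 297.48) / 2550 = 2.37 / 2550 = 0.0009294.
Darcy flux q = K · i = 322.3 × 0.0009294 = 0.2995 m/day.
Seepage velocity v = q / n_e = 0.2995 / 0.31 = 0.9662 m/day.
Travel time t = L / v = 2550 / 0.9662 = 2639 days = 7.226 years.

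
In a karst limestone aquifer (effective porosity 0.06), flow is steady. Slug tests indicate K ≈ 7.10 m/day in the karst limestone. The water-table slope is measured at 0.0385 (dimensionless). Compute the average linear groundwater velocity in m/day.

4.56

Hydraulic gradient i = 0.0385.
Darcy flux q = K · i = 7.100 × 0.03850 = 0.2733 m/day.
Seepage velocity v = q / n_e = 0.2733 / 0.06 = 4.556 m/day.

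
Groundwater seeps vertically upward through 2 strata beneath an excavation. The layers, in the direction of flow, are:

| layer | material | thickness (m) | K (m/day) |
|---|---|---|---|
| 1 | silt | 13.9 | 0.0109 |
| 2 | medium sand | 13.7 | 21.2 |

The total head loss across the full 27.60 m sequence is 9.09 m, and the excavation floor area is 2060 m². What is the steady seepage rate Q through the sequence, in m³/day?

Flow is perpendicular to layering, so the layers act in series and the equivalent K is the thickness-weighted harmonic mean.
Total thickness L = 13.9 + 13.7 = 27.60 m.
Σ(b_i/K_i) = 13.9/0.0109 + 13.7/21.2 = 1276 d.
K_eq = L / Σ(b_i/K_i) = 27.60 / 1276 = 0.02163 m/day.
Q = K_eq · A · (Δh/L) = 0.02163 × 2060 × (9.09/27.60) = 14.68 m³/day.

14.7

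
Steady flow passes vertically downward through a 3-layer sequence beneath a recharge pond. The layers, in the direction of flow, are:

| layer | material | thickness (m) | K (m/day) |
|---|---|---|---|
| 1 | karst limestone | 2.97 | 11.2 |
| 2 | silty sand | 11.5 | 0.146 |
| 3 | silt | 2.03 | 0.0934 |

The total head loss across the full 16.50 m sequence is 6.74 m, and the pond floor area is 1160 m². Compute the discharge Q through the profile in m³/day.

77.6

Flow is perpendicular to layering, so the layers act in series and the equivalent K is the thickness-weighted harmonic mean.
Total thickness L = 2.97 + 11.5 + 2.03 = 16.50 m.
Σ(b_i/K_i) = 2.97/11.2 + 11.5/0.146 + 2.03/0.0934 = 100.8 d.
K_eq = L / Σ(b_i/K_i) = 16.50 / 100.8 = 0.1637 m/day.
Q = K_eq · A · (Δh/L) = 0.1637 × 1160 × (6.74/16.50) = 77.59 m³/day.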